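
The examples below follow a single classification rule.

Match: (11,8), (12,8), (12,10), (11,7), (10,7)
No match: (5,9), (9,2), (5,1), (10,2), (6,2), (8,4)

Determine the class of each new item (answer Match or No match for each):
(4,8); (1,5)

A rule that fits every label: sum ≥ 17 — true of each 'Match' example, false of each 'No match' one.
(4,8): No match (4+8 = 12). (1,5): No match (1+5 = 6).

No match, No match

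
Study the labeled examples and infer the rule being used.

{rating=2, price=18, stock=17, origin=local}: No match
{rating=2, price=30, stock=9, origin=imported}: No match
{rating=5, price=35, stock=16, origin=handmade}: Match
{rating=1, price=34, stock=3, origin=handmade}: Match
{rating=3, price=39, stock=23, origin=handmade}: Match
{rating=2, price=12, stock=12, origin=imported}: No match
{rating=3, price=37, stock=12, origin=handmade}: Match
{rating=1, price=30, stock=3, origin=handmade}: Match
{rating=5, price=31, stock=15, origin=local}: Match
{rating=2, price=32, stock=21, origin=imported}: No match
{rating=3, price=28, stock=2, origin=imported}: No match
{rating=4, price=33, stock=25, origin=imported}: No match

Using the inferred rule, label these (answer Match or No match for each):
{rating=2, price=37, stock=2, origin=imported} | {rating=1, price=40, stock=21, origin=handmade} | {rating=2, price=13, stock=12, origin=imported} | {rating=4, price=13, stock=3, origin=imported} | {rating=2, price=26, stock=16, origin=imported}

No match, Match, No match, No match, No match

The distinguishing property — origin is handmade OR price = 31 — holds for all the 'Match' cases and none of the 'No match' cases.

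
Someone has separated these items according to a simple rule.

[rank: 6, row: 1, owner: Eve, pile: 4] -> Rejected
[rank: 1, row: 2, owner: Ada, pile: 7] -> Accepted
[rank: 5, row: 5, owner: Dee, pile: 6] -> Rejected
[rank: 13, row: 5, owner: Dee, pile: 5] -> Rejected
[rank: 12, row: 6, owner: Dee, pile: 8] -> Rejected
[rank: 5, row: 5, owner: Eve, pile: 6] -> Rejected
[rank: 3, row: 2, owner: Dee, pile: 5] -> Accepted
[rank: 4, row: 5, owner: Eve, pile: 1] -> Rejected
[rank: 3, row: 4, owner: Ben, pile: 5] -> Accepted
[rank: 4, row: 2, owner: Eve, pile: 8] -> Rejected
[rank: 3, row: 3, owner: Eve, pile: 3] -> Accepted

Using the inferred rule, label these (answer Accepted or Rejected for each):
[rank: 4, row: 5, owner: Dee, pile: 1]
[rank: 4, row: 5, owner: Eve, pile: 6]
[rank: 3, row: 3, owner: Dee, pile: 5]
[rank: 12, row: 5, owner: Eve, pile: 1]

Rejected, Rejected, Accepted, Rejected

All 'Accepted' examples share one property — rank ≤ 3 — and every 'Rejected' example lacks it.
[rank: 4, row: 5, owner: Dee, pile: 1] → rank = 4 → Rejected.
[rank: 4, row: 5, owner: Eve, pile: 6] → rank = 4 → Rejected.
[rank: 3, row: 3, owner: Dee, pile: 5] → rank = 3 → Accepted.
[rank: 12, row: 5, owner: Eve, pile: 1] → rank = 12 → Rejected.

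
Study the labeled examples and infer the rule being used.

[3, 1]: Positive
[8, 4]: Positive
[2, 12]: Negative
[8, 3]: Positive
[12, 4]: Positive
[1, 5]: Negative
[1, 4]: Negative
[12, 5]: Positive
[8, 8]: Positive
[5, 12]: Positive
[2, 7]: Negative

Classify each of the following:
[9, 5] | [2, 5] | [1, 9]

The classifier is using: first ≥ 3.
[9, 5]: first 9, qualifies → Positive. [2, 5]: first 2, does not satisfy this → Negative. [1, 9]: first 1, does not satisfy this → Negative.

Positive, Negative, Negative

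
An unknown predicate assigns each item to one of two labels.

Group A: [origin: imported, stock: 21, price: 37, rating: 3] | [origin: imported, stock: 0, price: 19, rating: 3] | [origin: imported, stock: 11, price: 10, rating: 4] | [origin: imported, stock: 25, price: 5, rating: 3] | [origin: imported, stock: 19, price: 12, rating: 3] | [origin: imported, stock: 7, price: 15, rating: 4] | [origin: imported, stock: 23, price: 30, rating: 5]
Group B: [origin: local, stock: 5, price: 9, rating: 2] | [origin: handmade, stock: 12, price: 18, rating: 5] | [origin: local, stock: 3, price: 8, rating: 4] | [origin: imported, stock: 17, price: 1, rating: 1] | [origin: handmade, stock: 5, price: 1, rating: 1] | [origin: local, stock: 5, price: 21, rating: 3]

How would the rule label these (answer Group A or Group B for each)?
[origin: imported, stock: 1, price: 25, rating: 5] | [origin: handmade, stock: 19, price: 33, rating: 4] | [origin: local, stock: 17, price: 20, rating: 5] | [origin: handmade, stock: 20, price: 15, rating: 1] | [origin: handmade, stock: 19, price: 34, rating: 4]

Group A, Group B, Group B, Group B, Group B

One predicate separates the groups cleanly: origin is imported AND price ≥ 5.
[origin: imported, stock: 1, price: 25, rating: 5]: origin is imported, price = 25, has this property → Group A. [origin: handmade, stock: 19, price: 33, rating: 4]: origin is handmade, price = 33, does not fit → Group B. [origin: local, stock: 17, price: 20, rating: 5]: origin is local, price = 20, does not fit → Group B. [origin: handmade, stock: 20, price: 15, rating: 1]: origin is handmade, price = 15, does not fit → Group B. [origin: handmade, stock: 19, price: 34, rating: 4]: origin is handmade, price = 34, does not fit → Group B.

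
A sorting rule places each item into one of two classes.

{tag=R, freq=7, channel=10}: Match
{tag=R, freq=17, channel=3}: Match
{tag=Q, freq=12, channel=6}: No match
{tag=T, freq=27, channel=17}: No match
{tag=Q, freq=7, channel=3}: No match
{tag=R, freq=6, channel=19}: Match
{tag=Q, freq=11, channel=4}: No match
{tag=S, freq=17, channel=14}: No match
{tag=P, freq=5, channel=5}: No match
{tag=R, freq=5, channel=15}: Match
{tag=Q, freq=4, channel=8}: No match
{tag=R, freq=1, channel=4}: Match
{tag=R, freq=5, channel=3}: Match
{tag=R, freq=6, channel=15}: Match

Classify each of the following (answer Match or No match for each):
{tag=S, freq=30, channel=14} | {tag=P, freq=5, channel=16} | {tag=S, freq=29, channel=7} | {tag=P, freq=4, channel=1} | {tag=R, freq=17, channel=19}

No match, No match, No match, No match, Match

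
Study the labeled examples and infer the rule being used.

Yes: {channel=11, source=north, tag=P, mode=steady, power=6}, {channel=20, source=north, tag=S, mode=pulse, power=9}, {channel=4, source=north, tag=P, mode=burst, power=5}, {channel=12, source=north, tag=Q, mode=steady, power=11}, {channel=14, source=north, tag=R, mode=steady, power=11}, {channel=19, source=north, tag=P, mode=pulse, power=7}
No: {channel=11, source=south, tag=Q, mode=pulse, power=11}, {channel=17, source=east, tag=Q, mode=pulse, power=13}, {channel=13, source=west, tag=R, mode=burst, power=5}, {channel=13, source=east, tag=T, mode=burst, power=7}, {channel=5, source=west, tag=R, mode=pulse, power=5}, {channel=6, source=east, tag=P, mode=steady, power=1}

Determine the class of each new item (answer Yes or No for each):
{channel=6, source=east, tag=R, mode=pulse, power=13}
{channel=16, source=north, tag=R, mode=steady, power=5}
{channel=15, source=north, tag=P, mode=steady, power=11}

No, Yes, Yes

The rule appears to be: source is north.
{channel=6, source=east, tag=R, mode=pulse, power=13} → source is east → No.
{channel=16, source=north, tag=R, mode=steady, power=5} → source is north → Yes.
{channel=15, source=north, tag=P, mode=steady, power=11} → source is north → Yes.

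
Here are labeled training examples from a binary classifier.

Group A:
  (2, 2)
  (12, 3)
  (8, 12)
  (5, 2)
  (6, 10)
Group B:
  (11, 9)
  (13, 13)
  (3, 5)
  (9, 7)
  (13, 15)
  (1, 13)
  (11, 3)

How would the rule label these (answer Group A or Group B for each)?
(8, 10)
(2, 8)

The distinguishing property — product is even — holds for all the 'Group A' cases and none of the 'Group B' cases.
Group A: (8, 10), since 8·10 = 80. Group A: (2, 8), since 2·8 = 16.

Group A, Group A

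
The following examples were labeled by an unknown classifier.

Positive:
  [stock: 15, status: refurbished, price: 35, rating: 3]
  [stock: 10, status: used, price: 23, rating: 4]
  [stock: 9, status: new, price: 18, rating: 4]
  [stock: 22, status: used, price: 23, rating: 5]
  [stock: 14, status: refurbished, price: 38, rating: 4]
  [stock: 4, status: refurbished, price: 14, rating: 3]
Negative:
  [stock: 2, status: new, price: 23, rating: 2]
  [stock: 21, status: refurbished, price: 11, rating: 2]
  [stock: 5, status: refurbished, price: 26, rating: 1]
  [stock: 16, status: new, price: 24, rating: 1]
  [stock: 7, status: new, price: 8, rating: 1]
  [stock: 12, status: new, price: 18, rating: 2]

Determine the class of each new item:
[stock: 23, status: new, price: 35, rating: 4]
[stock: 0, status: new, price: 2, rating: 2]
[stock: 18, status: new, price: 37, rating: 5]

Positive, Negative, Positive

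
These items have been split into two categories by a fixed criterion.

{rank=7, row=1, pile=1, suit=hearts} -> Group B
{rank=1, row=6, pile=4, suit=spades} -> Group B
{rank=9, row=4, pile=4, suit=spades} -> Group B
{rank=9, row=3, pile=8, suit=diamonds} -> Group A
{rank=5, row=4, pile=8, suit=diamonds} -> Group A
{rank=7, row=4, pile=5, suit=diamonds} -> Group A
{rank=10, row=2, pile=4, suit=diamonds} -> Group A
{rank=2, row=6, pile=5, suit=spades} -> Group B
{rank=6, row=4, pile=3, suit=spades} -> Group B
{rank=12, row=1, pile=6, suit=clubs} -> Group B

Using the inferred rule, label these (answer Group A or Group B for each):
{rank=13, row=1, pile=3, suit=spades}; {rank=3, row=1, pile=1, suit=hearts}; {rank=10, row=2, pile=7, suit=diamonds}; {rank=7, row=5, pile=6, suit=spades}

The pattern is that an item is 'Group A' exactly when: suit is diamonds.
{rank=13, row=1, pile=3, suit=spades}: suit is spades, fails the rule → Group B.
{rank=3, row=1, pile=1, suit=hearts}: suit is hearts, fails the rule → Group B.
{rank=10, row=2, pile=7, suit=diamonds}: suit is diamonds, satisfies this → Group A.
{rank=7, row=5, pile=6, suit=spades}: suit is spades, fails the rule → Group B.

Group B, Group B, Group A, Group B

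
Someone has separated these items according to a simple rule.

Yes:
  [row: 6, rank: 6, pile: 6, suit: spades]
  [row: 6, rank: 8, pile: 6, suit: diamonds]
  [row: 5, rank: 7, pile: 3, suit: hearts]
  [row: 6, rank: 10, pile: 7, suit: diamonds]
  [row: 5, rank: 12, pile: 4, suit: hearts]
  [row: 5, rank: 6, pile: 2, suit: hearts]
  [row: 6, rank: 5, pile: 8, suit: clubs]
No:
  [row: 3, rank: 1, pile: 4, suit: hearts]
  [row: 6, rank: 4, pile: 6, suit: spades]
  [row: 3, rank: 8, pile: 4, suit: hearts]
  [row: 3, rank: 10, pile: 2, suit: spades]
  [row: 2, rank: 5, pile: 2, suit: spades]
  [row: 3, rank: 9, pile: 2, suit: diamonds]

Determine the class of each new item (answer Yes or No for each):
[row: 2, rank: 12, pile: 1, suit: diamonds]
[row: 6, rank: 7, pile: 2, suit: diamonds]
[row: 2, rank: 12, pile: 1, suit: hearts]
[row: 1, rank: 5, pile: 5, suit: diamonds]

No, Yes, No, No

Every 'Yes' example satisfies: rank ≥ 5 AND row ≥ 5. None of the 'No' examples do.
[row: 2, rank: 12, pile: 1, suit: diamonds] → rank = 12, row = 2 → No. [row: 6, rank: 7, pile: 2, suit: diamonds] → rank = 7, row = 6 → Yes. [row: 2, rank: 12, pile: 1, suit: hearts] → rank = 12, row = 2 → No. [row: 1, rank: 5, pile: 5, suit: diamonds] → rank = 5, row = 1 → No.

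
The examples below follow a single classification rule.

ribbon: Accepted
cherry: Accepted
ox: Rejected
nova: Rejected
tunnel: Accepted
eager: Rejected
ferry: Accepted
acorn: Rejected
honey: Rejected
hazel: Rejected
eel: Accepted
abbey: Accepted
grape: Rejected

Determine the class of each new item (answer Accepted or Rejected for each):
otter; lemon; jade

Accepted, Rejected, Rejected

Every 'Accepted' example satisfies: has a double letter. None of the 'Rejected' examples do.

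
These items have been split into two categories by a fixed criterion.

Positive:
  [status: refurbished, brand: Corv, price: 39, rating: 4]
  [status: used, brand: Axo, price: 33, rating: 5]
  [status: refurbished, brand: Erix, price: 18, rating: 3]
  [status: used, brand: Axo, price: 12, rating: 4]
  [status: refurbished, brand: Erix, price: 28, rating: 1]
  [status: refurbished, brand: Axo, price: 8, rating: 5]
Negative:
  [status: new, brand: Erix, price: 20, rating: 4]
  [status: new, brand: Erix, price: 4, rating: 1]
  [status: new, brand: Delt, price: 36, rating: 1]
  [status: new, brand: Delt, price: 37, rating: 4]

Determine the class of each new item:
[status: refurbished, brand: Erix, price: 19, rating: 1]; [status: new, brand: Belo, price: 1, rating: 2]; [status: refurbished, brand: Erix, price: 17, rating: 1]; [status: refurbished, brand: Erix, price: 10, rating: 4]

Positive, Negative, Positive, Positive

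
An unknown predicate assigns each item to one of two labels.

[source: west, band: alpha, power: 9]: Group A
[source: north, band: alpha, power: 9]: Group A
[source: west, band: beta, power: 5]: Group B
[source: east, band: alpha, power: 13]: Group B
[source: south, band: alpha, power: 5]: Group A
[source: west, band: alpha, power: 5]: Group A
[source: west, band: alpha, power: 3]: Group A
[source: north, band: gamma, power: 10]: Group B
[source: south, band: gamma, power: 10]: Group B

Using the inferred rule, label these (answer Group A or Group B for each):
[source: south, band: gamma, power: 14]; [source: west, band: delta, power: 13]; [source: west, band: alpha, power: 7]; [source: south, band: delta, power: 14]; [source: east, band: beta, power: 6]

Group B, Group B, Group A, Group B, Group B

The simplest hypothesis consistent with all the labels is: band is alpha AND power ≤ 9.
Group B: [source: south, band: gamma, power: 14], since band is gamma, power = 14. Group B: [source: west, band: delta, power: 13], since band is delta, power = 13. Group A: [source: west, band: alpha, power: 7], since band is alpha, power = 7. Group B: [source: south, band: delta, power: 14], since band is delta, power = 14. Group B: [source: east, band: beta, power: 6], since band is beta, power = 6.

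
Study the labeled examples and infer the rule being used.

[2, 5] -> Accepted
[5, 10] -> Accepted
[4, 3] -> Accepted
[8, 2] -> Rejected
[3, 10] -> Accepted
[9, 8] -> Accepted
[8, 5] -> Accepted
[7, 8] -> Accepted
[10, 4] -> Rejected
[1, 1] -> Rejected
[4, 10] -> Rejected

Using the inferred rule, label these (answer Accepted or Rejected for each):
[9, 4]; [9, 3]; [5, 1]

The distinguishing property — sum is odd — holds for all the 'Accepted' cases and none of the 'Rejected' cases.
[9, 4] → 9+4 = 13 → Accepted. [9, 3] → 9+3 = 12 → Rejected. [5, 1] → 5+1 = 6 → Rejected.

Accepted, Rejected, Rejected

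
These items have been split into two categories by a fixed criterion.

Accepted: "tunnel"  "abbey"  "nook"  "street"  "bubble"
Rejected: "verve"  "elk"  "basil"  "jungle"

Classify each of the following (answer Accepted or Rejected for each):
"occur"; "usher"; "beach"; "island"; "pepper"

The distinguishing property — has a double letter — holds for all the 'Accepted' cases and none of the 'Rejected' cases.
"occur": Accepted ('cc' doubled).
"usher": Rejected (no doubled letter).
"beach": Rejected (no doubled letter).
"island": Rejected (no doubled letter).
"pepper": Accepted ('pp' doubled).

Accepted, Rejected, Rejected, Rejected, Accepted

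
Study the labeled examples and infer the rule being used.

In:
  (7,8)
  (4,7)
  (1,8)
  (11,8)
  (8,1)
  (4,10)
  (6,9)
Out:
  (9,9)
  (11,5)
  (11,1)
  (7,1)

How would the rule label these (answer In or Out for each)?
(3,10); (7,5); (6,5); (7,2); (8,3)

In, Out, In, In, In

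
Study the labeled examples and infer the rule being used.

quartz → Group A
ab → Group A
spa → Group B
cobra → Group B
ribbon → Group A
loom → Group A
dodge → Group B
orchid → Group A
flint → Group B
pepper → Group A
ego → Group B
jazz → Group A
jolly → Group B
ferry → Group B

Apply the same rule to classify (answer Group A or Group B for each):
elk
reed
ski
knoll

Group B, Group A, Group B, Group B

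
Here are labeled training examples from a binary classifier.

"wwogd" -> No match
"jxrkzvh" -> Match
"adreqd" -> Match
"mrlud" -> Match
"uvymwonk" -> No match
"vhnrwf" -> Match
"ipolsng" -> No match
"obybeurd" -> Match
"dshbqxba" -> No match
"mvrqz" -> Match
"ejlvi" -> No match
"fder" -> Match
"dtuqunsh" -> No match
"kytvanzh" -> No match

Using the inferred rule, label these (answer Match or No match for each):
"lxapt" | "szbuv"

No match, No match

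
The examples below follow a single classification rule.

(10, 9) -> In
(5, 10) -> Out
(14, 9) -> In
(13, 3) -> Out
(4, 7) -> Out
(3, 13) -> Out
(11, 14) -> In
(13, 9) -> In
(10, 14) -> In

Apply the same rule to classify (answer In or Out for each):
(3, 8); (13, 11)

Out, In

A rule that fits every label: sum ≥ 19 — true of each 'In' example, false of each 'Out' one.
Out: (3, 8), since 3+8 = 11.
In: (13, 11), since 13+11 = 24.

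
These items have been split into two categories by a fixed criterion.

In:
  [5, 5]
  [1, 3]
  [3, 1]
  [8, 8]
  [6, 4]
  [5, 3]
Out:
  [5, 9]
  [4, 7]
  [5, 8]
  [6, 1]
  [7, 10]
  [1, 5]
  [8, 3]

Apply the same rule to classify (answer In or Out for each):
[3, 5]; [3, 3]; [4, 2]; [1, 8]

The distinguishing property — |first − second| ≤ 2 — holds for all the 'In' cases and none of the 'Out' cases.
[3, 5]: In (|3−5| = 2).
[3, 3]: In (|3−3| = 0).
[4, 2]: In (|4−2| = 2).
[1, 8]: Out (|1−8| = 7).

In, In, In, Out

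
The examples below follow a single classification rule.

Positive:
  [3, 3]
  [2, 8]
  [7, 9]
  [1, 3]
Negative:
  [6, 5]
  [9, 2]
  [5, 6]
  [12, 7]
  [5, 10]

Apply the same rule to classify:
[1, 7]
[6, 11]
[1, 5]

The common property of the 'Positive' items is: sum is even. No 'Negative' item has it.
[1, 7]: Positive (1+7 = 8).
[6, 11]: Negative (6+11 = 17).
[1, 5]: Positive (1+5 = 6).

Positive, Negative, Positive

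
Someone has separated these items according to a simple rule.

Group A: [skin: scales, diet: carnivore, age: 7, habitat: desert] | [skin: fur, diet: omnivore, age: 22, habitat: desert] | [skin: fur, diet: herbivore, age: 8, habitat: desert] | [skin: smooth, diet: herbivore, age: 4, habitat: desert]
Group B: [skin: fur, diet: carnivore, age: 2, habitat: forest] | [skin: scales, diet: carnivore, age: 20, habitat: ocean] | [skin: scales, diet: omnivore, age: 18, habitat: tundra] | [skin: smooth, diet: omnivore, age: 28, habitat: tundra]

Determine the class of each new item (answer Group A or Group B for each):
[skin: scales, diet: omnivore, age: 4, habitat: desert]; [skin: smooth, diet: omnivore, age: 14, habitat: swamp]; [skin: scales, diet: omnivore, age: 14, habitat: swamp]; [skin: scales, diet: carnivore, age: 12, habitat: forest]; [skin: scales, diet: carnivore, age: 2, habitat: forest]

Group A, Group B, Group B, Group B, Group B

The simplest hypothesis consistent with all the labels is: habitat is desert.
[skin: scales, diet: omnivore, age: 4, habitat: desert] — habitat is desert, hence Group A. [skin: smooth, diet: omnivore, age: 14, habitat: swamp] — habitat is swamp, hence Group B. [skin: scales, diet: omnivore, age: 14, habitat: swamp] — habitat is swamp, hence Group B. [skin: scales, diet: carnivore, age: 12, habitat: forest] — habitat is forest, hence Group B. [skin: scales, diet: carnivore, age: 2, habitat: forest] — habitat is forest, hence Group B.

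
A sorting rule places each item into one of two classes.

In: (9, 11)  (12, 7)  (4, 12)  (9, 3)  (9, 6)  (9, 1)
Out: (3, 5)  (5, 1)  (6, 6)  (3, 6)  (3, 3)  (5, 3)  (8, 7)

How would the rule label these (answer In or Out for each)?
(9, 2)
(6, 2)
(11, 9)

In, Out, In

The classifier is using: max ≥ 9.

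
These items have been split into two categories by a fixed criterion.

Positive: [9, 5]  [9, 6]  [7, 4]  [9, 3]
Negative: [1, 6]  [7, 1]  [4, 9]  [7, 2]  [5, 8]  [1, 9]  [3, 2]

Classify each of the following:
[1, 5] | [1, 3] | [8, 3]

'Positive' ⟺ first > second AND sum ≥ 10.
[1, 5]: Negative (1 < 5, 1+5 = 6).
[1, 3]: Negative (1 < 3, 1+3 = 4).
[8, 3]: Positive (8 > 3, 8+3 = 11).

Negative, Negative, Positive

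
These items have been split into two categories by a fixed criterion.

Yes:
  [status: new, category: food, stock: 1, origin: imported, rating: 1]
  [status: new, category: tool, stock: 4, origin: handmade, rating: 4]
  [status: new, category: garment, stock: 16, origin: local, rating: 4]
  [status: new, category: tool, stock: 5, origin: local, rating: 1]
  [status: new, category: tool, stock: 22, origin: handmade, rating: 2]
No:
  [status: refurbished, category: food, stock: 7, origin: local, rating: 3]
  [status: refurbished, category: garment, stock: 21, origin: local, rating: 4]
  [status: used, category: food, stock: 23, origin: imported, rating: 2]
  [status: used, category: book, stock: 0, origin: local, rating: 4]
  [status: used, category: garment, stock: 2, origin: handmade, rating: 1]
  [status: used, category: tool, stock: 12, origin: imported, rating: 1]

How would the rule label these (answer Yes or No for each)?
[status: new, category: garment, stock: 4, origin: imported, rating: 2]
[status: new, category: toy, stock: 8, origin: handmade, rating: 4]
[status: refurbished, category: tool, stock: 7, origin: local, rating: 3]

Yes, Yes, No

All 'Yes' examples share one property — status is new — and every 'No' example lacks it.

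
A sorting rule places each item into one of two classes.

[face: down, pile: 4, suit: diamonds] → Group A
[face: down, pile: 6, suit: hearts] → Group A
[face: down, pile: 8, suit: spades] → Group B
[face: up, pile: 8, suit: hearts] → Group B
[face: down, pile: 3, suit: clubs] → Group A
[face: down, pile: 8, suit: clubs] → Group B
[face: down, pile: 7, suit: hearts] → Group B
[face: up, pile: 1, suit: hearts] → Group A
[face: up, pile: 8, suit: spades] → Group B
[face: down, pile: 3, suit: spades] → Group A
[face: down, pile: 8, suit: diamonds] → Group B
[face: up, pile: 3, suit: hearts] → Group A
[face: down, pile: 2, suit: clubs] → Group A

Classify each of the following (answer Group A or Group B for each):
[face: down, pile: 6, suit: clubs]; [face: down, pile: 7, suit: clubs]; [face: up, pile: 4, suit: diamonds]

A rule that fits every label: pile ≤ 6 — true of each 'Group A' example, false of each 'Group B' one.

Group A, Group B, Group A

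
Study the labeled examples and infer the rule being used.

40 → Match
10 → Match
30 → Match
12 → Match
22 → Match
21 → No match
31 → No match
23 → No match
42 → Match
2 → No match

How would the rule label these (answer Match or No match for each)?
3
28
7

No match, Match, No match

Rule: even AND at least 10. This holds for each 'Match' example and fails for each 'No match' one.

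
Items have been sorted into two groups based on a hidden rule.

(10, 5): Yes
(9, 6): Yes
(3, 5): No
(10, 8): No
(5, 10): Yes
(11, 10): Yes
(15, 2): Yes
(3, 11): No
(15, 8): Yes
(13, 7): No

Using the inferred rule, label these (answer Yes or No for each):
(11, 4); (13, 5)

Yes, No

All 'Yes' examples share one property — sum is odd — and every 'No' example lacks it.
Yes: (11, 4), since 11+4 = 15. No: (13, 5), since 13+5 = 18.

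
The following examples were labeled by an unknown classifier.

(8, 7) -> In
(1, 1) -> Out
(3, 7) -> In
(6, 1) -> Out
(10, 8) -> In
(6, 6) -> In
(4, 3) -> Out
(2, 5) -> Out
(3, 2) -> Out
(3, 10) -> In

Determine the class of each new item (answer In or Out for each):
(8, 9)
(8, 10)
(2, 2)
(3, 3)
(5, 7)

The distinguishing property — sum ≥ 10 — holds for all the 'In' cases and none of the 'Out' cases.
(8, 9): 8+9 = 17 — passes, so In.
(8, 10): 8+10 = 18 — passes, so In.
(2, 2): 2+2 = 4 — does not fit, so Out.
(3, 3): 3+3 = 6 — does not fit, so Out.
(5, 7): 5+7 = 12 — passes, so In.

In, In, Out, Out, In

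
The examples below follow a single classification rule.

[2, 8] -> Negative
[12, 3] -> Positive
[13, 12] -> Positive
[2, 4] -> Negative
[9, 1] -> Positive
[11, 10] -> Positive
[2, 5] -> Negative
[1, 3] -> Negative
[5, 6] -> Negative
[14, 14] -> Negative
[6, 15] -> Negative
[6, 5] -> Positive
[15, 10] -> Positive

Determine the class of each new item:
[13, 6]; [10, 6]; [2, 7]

Checking candidate rules against both groups, what survives is: first > second.

Positive, Positive, Negative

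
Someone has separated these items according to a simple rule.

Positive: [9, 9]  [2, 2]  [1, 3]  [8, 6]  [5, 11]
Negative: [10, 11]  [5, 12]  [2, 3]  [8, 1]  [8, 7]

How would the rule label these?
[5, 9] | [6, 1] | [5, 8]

Positive, Negative, Negative

Every 'Positive' example satisfies: sum is even. None of the 'Negative' examples do.
[5, 9] → 5+9 = 14 → Positive. [6, 1] → 6+1 = 7 → Negative. [5, 8] → 5+8 = 13 → Negative.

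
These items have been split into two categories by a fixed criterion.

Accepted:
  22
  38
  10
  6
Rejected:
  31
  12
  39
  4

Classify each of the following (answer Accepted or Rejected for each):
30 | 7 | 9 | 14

Accepted, Rejected, Rejected, Accepted

The classifier is using: ≡ 2 (mod 4).
30 — 30 mod 4 = 2, hence Accepted. 7 — 7 mod 4 = 3, hence Rejected. 9 — 9 mod 4 = 1, hence Rejected. 14 — 14 mod 4 = 2, hence Accepted.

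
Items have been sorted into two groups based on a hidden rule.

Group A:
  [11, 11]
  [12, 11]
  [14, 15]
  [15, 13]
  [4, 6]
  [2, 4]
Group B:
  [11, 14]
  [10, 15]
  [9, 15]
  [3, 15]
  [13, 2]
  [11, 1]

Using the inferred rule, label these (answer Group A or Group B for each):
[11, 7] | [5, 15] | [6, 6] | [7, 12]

One predicate separates the groups cleanly: |first − second| ≤ 2.
[11, 7]: Group B (|11−7| = 4). [5, 15]: Group B (|5−15| = 10). [6, 6]: Group A (|6−6| = 0). [7, 12]: Group B (|7−12| = 5).

Group B, Group B, Group A, Group B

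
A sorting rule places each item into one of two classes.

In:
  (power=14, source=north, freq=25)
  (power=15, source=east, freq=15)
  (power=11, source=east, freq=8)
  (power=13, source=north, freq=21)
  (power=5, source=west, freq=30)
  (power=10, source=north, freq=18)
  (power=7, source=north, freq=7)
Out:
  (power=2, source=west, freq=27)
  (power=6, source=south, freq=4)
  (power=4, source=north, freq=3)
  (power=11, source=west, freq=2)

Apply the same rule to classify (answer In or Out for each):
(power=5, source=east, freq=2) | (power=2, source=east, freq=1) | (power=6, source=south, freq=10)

The common property of the 'In' items is: power ≥ 4 AND freq ≥ 7. No 'Out' item has it.
(power=5, source=east, freq=2): Out (power = 5, freq = 2). (power=2, source=east, freq=1): Out (power = 2, freq = 1). (power=6, source=south, freq=10): In (power = 6, freq = 10).

Out, Out, In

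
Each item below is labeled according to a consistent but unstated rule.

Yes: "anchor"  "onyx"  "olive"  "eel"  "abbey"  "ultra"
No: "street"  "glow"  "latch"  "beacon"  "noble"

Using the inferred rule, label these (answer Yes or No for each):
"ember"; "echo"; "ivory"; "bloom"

Yes, Yes, Yes, No

The classifier is using: starts with a vowel.
"ember": starts with 'e', satisfies this → Yes. "echo": starts with 'e', satisfies this → Yes. "ivory": starts with 'i', satisfies this → Yes. "bloom": starts with 'b', fails this test → No.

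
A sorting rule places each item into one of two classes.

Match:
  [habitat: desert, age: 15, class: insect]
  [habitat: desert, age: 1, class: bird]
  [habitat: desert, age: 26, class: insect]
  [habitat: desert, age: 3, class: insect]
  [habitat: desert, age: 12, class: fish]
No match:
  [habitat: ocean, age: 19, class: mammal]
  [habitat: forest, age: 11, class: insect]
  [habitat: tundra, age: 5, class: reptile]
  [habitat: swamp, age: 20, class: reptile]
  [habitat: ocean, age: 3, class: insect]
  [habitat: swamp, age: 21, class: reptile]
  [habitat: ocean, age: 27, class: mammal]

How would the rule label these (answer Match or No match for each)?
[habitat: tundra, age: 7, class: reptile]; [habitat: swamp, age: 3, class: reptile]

All 'Match' examples share one property — habitat is desert — and every 'No match' example lacks it.

No match, No match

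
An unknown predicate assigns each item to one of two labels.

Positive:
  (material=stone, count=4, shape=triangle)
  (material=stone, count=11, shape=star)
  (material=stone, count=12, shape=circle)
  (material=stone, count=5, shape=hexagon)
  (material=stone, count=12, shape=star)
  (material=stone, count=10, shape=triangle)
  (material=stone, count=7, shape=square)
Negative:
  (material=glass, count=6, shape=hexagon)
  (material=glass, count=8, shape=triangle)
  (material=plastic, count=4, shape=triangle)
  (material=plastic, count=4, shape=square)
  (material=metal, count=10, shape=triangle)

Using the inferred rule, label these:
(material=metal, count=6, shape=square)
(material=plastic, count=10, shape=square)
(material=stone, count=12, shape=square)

Rule: material is stone. This holds for each 'Positive' example and fails for each 'Negative' one.
(material=metal, count=6, shape=square): material is metal, does not fit → Negative. (material=plastic, count=10, shape=square): material is plastic, does not fit → Negative. (material=stone, count=12, shape=square): material is stone, meets the rule → Positive.

Negative, Negative, Positive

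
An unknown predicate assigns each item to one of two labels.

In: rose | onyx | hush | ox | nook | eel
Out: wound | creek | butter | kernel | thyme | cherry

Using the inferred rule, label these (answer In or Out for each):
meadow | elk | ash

Out, In, In

The common property of the 'In' items is: length ≤ 4. No 'Out' item has it.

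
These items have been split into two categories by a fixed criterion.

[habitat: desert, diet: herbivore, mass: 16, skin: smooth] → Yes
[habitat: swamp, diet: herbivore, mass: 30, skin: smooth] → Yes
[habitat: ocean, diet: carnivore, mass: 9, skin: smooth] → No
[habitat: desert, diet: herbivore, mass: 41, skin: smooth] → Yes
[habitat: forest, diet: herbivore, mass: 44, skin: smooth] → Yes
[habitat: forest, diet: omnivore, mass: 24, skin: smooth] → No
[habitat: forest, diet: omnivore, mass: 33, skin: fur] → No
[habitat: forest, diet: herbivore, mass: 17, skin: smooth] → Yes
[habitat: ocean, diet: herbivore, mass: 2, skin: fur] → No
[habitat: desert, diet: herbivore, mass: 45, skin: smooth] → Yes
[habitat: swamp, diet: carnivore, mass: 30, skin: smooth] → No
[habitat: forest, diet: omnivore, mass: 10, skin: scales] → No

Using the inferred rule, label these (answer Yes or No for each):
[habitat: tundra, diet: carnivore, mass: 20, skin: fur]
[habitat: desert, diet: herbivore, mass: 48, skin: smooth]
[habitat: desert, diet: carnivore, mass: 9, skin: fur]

The distinguishing property — skin is smooth AND diet is herbivore — holds for all the 'Yes' cases and none of the 'No' cases.
[habitat: tundra, diet: carnivore, mass: 20, skin: fur]: No (skin is fur, diet is carnivore). [habitat: desert, diet: herbivore, mass: 48, skin: smooth]: Yes (skin is smooth, diet is herbivore). [habitat: desert, diet: carnivore, mass: 9, skin: fur]: No (skin is fur, diet is carnivore).

No, Yes, No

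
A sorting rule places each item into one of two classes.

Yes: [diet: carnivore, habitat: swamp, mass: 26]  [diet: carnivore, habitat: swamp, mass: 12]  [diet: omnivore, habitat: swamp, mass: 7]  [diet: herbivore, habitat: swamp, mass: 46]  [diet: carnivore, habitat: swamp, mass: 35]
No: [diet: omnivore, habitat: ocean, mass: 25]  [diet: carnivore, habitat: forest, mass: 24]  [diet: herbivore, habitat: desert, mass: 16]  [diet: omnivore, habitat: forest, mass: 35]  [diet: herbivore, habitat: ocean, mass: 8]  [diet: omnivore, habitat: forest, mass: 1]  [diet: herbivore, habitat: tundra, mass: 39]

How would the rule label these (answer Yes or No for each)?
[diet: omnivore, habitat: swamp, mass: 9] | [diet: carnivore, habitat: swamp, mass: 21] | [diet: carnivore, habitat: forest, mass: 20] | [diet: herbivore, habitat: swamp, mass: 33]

Yes, Yes, No, Yes

All 'Yes' examples share one property — habitat is swamp — and every 'No' example lacks it.
[diet: omnivore, habitat: swamp, mass: 9]: habitat is swamp, passes → Yes.
[diet: carnivore, habitat: swamp, mass: 21]: habitat is swamp, passes → Yes.
[diet: carnivore, habitat: forest, mass: 20]: habitat is forest, fails the rule → No.
[diet: herbivore, habitat: swamp, mass: 33]: habitat is swamp, passes → Yes.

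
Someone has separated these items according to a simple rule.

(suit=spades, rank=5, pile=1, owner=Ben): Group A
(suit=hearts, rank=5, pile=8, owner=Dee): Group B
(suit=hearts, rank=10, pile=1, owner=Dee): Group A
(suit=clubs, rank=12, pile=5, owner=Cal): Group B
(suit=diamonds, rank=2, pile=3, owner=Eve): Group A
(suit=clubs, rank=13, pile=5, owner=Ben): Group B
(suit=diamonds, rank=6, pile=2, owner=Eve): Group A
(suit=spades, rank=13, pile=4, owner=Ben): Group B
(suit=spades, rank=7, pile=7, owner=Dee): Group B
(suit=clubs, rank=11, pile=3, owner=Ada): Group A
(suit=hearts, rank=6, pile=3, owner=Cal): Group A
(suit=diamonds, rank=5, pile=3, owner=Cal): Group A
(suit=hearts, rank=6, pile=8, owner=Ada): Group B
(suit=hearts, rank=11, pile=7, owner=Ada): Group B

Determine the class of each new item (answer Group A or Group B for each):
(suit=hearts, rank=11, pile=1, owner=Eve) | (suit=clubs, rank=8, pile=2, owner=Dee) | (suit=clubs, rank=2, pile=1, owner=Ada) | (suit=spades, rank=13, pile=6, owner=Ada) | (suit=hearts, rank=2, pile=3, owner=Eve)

The simplest hypothesis consistent with all the labels is: pile ≤ 3.
Group A: (suit=hearts, rank=11, pile=1, owner=Eve), since pile = 1. Group A: (suit=clubs, rank=8, pile=2, owner=Dee), since pile = 2. Group A: (suit=clubs, rank=2, pile=1, owner=Ada), since pile = 1. Group B: (suit=spades, rank=13, pile=6, owner=Ada), since pile = 6. Group A: (suit=hearts, rank=2, pile=3, owner=Eve), since pile = 3.

Group A, Group A, Group A, Group B, Group A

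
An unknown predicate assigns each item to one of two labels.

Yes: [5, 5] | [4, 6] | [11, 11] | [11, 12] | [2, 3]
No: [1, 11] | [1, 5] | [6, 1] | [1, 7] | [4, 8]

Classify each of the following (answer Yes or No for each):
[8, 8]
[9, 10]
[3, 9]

The classifier is using: |first − second| ≤ 2.
[8, 8] → |8−8| = 0 → Yes. [9, 10] → |9−10| = 1 → Yes. [3, 9] → |3−9| = 6 → No.

Yes, Yes, No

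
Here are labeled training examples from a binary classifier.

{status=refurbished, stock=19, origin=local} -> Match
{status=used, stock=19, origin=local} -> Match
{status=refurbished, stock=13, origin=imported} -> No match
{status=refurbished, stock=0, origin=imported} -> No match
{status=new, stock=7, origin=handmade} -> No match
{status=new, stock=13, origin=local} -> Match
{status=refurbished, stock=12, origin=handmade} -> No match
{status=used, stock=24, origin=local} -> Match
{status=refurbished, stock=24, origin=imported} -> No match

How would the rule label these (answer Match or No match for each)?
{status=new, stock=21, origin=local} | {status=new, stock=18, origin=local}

The simplest hypothesis consistent with all the labels is: origin is local.
{status=new, stock=21, origin=local}: origin is local — has this property, so Match. {status=new, stock=18, origin=local}: origin is local — has this property, so Match.

Match, Match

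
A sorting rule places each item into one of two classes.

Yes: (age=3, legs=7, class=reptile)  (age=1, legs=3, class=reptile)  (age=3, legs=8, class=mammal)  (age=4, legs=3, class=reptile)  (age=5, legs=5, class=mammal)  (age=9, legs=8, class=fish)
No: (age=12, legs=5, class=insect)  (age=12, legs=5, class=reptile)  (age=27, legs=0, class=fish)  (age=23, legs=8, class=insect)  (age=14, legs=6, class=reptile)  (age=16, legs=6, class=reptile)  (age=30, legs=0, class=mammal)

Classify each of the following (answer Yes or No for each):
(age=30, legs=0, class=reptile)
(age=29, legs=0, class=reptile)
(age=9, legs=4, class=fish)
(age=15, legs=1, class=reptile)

No, No, Yes, No

The common property of the 'Yes' items is: age ≤ 9. No 'No' item has it.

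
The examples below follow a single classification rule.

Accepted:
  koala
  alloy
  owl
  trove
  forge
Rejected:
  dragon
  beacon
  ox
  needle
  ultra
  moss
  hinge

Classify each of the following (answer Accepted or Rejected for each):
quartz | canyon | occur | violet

All 'Accepted' examples share one property — odd length AND contains 'o' — and every 'Rejected' example lacks it.
quartz: Rejected (length 6, no 'o').
canyon: Rejected (length 6, has 'o').
occur: Accepted (length 5, has 'o').
violet: Rejected (length 6, has 'o').

Rejected, Rejected, Accepted, Rejected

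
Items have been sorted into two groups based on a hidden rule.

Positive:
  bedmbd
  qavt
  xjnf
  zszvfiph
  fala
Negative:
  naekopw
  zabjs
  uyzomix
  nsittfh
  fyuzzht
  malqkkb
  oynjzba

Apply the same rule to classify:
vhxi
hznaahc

Positive, Negative

The distinguishing property — even length — holds for all the 'Positive' cases and none of the 'Negative' cases.
vhxi: length 4, matches → Positive.
hznaahc: length 7, does not satisfy this → Negative.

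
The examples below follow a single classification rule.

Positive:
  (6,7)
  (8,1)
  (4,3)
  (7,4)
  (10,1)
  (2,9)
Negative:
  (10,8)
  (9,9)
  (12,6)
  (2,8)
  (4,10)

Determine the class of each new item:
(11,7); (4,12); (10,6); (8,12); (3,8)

The classifier is using: sum is odd.
Negative: (11,7), since 11+7 = 18.
Negative: (4,12), since 4+12 = 16.
Negative: (10,6), since 10+6 = 16.
Negative: (8,12), since 8+12 = 20.
Positive: (3,8), since 3+8 = 11.

Negative, Negative, Negative, Negative, Positive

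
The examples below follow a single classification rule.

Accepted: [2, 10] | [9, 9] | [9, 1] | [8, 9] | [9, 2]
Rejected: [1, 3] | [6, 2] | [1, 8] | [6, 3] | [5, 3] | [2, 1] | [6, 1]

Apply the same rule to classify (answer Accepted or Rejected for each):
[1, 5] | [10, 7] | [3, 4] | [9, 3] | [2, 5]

The rule appears to be: sum ≥ 10.
[1, 5]: 1+5 = 6 — fails this test, so Rejected.
[10, 7]: 10+7 = 17 — qualifies, so Accepted.
[3, 4]: 3+4 = 7 — fails this test, so Rejected.
[9, 3]: 9+3 = 12 — qualifies, so Accepted.
[2, 5]: 2+5 = 7 — fails this test, so Rejected.

Rejected, Accepted, Rejected, Accepted, Rejected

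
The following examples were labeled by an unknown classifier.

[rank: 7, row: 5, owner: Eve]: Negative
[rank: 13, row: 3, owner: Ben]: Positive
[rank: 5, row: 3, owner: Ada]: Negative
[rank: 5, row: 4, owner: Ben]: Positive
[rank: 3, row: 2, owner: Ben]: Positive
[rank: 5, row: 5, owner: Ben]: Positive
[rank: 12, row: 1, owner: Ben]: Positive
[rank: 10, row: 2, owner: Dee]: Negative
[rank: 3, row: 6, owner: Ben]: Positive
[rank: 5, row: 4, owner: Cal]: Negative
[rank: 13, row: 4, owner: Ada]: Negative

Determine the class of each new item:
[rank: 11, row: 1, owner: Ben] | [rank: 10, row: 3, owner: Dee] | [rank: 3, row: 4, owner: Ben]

Positive, Negative, Positive

The distinguishing property — owner is Ben — holds for all the 'Positive' cases and none of the 'Negative' cases.
[rank: 11, row: 1, owner: Ben]: Positive (owner is Ben).
[rank: 10, row: 3, owner: Dee]: Negative (owner is Dee).
[rank: 3, row: 4, owner: Ben]: Positive (owner is Ben).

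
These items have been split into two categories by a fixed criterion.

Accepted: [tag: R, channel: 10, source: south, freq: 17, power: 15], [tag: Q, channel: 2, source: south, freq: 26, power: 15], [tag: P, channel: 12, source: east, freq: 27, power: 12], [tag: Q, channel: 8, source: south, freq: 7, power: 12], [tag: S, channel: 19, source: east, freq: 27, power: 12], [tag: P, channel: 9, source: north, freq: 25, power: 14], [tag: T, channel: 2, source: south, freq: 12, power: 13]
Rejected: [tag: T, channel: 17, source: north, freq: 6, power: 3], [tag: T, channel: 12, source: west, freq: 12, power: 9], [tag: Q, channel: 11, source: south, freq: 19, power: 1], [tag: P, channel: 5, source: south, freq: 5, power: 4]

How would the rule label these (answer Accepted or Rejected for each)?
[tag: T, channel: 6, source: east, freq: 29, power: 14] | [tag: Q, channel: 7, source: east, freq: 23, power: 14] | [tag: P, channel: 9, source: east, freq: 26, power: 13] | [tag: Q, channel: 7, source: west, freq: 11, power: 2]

Accepted, Accepted, Accepted, Rejected

Rule: power ≥ 12. This holds for each 'Accepted' example and fails for each 'Rejected' one.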